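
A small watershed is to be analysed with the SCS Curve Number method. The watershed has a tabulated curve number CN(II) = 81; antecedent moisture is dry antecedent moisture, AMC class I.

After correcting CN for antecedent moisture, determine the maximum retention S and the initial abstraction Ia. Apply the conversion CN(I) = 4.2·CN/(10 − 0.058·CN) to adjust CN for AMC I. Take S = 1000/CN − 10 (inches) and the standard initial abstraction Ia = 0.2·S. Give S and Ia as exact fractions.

CN(I) from CN(II)=81: (4.2·81)/(10 − 0.058·81) = 170100/2651 ≈ 64.164
Retention S: 1000/CN − 10 with CN=64.164 → S = 9500/1701 ≈ 5.585 in
Initial abstraction Ia = S/5 = (9500/1701)/5 = 1900/1701 ≈ 1.117 in

S = 9500/1701 in ≈ 5.585 in; Ia = 1900/1701 in ≈ 1.117 in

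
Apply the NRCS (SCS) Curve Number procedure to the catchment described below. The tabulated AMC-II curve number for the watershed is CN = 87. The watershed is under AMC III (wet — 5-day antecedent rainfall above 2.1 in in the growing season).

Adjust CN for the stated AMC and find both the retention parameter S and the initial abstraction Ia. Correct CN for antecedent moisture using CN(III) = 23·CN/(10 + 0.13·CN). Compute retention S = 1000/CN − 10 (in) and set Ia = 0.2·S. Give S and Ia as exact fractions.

S = 1300/2001 in ≈ 0.650 in; Ia = 260/2001 in ≈ 0.130 in

Adjust CN=87 to AMC III: 23·87/(10 + 0.13·87) → 2001 ÷ (2131/100) = 200100/2131 ≈ 93.900
Max retention: S = 1000/(200100/2131) − 10 = 1300/2001 in (≈ 0.650 in)
Ia = 0.2S: 0.2·0.650 = 0.130 in (exactly 260/2001)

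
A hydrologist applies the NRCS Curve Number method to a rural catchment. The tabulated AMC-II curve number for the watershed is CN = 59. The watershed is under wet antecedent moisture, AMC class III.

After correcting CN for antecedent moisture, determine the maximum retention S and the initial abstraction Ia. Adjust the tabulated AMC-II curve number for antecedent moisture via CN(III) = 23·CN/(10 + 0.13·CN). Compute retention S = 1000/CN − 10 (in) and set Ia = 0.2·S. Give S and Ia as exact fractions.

CN(III) from CN(II)=59: (23·59)/(10 + 0.13·59) = 135700/1767 ≈ 76.797
Max retention: S = 1000/(135700/1767) − 10 = 4100/1357 in (≈ 3.021 in)
Ia = 0.2·(4100/1357) = 820/1357 in ≈ 0.604 in

S = 4100/1357 in ≈ 3.021 in; Ia = 820/1357 in ≈ 0.604 in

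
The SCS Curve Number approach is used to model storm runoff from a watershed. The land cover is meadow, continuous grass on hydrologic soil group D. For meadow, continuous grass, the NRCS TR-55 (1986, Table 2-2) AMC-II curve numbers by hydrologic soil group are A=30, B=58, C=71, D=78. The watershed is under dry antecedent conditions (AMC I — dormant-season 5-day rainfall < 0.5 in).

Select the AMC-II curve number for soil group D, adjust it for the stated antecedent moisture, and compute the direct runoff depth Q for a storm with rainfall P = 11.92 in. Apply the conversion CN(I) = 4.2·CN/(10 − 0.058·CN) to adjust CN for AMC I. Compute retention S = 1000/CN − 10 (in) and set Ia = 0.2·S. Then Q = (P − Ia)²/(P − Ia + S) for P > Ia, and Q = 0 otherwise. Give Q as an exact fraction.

NRCS table: meadow, continuous grass, soil group D → CN(II) = 78
Dry (AMC I): CN(I) = 4.2·78/(10 − 0.058·78) = (1638/5)/(1369/250) = 81900/1369 ≈ 59.825
Max retention: S = 1000/(81900/1369) − 10 = 5500/819 in (≈ 6.716 in)
Initial abstraction Ia = S/5 = (5500/819)/5 = 1100/819 ≈ 1.343 in
Since P=11.920 > Ia=1.343: effective rainfall P−Ia = 216562/20475 in
Q: (216562/20475)² ÷ (354062/20475) = 23449549922/3624709725 in (≈ 6.469 in)

Q = 23449549922/3624709725 in ≈ 6.469 in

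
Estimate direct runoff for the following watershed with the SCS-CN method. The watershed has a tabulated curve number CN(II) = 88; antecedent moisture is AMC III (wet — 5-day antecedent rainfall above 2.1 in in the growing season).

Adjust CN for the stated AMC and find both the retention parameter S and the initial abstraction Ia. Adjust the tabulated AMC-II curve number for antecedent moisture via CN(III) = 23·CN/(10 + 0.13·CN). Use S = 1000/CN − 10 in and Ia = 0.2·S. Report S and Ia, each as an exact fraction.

Adjust CN=88 to AMC III: 23·88/(10 + 0.13·88) → 2024 ÷ (536/25) = 6325/67 ≈ 94.403
S = 1000/(6325/67) − 10 = 150/253 in ≈ 0.593 in
Ia = 0.2S: 0.2·0.593 = 0.119 in (exactly 30/253)

S = 150/253 in ≈ 0.593 in; Ia = 30/253 in ≈ 0.119 in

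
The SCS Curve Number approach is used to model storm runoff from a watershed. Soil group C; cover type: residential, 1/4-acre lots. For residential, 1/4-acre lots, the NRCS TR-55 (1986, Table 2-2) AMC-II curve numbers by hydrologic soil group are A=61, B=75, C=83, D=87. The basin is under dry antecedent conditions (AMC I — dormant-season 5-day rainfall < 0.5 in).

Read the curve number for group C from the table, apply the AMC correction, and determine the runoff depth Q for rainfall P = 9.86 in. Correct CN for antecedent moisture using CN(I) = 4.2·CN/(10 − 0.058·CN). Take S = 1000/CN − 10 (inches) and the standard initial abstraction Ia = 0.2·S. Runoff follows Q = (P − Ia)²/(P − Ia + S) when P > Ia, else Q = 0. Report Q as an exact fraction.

Q = 35266996553/6148171050 in ≈ 5.736 in

NRCS table: residential, 1/4-acre lots, soil group C → CN(II) = 83
CN(I) from CN(II)=83: (4.2·83)/(10 − 0.058·83) = 174300/2593 ≈ 67.219
Max retention: S = 1000/(174300/2593) − 10 = 8500/1743 in (≈ 4.877 in)
Initial abstraction Ia = S/5 = (8500/1743)/5 = 1700/1743 ≈ 0.975 in
P − Ia = 9.860 − 0.975 = 774299/87150 ≈ 8.885 in (> 0, runoff occurs)
Runoff Q = (P−Ia)²/(P−Ia+S) = (8.885)²/(8.885+4.877) = 35266996553/6148171050 ≈ 5.736 in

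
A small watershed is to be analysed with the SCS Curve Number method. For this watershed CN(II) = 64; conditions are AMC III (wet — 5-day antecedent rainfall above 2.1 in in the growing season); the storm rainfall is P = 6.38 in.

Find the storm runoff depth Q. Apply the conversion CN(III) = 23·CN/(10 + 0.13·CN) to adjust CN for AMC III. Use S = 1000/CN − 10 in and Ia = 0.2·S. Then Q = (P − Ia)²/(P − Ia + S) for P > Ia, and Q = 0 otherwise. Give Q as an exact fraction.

Q = 183575401/44100200 in ≈ 4.163 in

CN(III) from CN(II)=64: (23·64)/(10 + 0.13·64) = 18400/229 ≈ 80.349
Max retention: S = 1000/(18400/229) − 10 = 225/92 in (≈ 2.446 in)
Ia = 0.2·(225/92) = 45/92 in ≈ 0.489 in
P − Ia = 6.380 − 0.489 = 13549/2300 ≈ 5.891 in (> 0, runoff occurs)
Q = (13549/2300)²/((13549/2300) + 225/92) = (183575401/5290000)/(9587/1150) = 183575401/44100200 in ≈ 4.163 in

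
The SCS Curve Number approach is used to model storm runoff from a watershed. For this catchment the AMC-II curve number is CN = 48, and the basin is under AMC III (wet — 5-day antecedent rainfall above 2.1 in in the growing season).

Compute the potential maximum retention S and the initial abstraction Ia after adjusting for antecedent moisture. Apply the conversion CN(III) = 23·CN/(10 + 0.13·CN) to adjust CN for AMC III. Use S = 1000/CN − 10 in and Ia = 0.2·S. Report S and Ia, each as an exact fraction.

CN(III) from CN(II)=48: (23·48)/(10 + 0.13·48) = 13800/203 ≈ 67.980
S = 1000/(13800/203) − 10 = 325/69 in ≈ 4.710 in
Ia = 0.2·(325/69) = 65/69 in ≈ 0.942 in

S = 325/69 in ≈ 4.710 in; Ia = 65/69 in ≈ 0.942 in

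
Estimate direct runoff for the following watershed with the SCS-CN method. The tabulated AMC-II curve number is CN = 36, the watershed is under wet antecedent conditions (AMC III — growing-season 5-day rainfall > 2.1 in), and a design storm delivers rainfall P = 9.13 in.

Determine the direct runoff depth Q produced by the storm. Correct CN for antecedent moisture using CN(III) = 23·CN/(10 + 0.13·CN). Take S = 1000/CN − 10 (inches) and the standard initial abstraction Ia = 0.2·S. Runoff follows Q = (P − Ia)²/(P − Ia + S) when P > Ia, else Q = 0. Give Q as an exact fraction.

Q = 24646174081/6561713700 in ≈ 3.756 in

CN(III) from CN(II)=36: (23·36)/(10 + 0.13·36) = 20700/367 ≈ 56.403
S = 1000/(20700/367) − 10 = 1600/207 in ≈ 7.729 in
Ia = 0.2·(1600/207) = 320/207 in ≈ 1.546 in
Since P=9.130 > Ia=1.546: effective rainfall P−Ia = 156991/20700 in
Runoff Q = (P−Ia)²/(P−Ia+S) = (7.584)²/(7.584+7.729) = 24646174081/6561713700 ≈ 3.756 in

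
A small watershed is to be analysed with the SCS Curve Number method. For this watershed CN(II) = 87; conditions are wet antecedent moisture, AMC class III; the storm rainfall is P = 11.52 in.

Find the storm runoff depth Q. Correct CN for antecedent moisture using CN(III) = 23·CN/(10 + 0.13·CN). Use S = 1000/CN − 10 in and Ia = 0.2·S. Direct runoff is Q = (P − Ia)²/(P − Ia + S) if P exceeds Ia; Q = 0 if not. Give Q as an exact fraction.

Q = 20291147809/1883091075 in ≈ 10.775 in

Adjust CN=87 to AMC III: 23·87/(10 + 0.13·87) → 2001 ÷ (2131/100) = 200100/2131 ≈ 93.900
Max retention: S = 1000/(200100/2131) − 10 = 1300/2001 in (≈ 0.650 in)
Ia = 0.2S: 0.2·0.650 = 0.130 in (exactly 260/2001)
Since P=11.520 > Ia=0.130: effective rainfall P−Ia = 569788/50025 in
Q: (569788/50025)² ÷ (602288/50025) = 20291147809/1883091075 in (≈ 10.775 in)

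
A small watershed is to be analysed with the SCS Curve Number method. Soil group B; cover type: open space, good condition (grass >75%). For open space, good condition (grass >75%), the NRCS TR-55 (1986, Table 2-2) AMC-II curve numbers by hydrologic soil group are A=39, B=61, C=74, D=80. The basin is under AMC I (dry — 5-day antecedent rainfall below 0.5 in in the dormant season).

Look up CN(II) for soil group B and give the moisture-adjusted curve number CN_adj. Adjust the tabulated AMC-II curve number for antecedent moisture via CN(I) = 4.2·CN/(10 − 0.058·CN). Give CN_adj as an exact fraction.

CN_adj = 42700/1077 ≈ 39.647

NRCS table: open space, good condition (grass >75%), soil group B → CN(II) = 61
Adjust CN=61 to AMC I: 4.2·61/(10 − 0.058·61) → (1281/5) ÷ (3231/500) = 42700/1077 ≈ 39.647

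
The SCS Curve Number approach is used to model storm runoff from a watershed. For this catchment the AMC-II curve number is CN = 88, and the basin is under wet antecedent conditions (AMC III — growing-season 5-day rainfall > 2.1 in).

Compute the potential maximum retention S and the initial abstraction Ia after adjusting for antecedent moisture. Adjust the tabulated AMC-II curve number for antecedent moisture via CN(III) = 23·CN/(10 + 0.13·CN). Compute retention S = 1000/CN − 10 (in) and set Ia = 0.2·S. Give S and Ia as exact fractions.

S = 150/253 in ≈ 0.593 in; Ia = 30/253 in ≈ 0.119 in

Adjust CN=88 to AMC III: 23·88/(10 + 0.13·88) → 2024 ÷ (536/25) = 6325/67 ≈ 94.403
Max retention: S = 1000/(6325/67) − 10 = 150/253 in (≈ 0.593 in)
Initial abstraction Ia = S/5 = (150/253)/5 = 30/253 ≈ 0.119 in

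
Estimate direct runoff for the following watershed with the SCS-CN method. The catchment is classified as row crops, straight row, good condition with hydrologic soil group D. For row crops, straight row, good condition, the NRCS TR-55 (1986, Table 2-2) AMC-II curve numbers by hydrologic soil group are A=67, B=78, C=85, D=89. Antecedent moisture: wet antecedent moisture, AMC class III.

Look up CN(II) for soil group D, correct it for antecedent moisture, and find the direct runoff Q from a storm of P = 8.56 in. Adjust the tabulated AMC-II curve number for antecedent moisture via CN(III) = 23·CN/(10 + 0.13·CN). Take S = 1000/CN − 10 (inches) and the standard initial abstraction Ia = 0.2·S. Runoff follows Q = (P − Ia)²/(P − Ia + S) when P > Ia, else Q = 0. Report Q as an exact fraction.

NRCS table: row crops, straight row, good condition, soil group D → CN(II) = 89
Adjust CN=89 to AMC III: 23·89/(10 + 0.13·89) → 2047 ÷ (2157/100) = 204700/2157 ≈ 94.900
Max retention: S = 1000/(204700/2157) − 10 = 1100/2047 in (≈ 0.537 in)
Ia = 0.2S: 0.2·0.537 = 0.107 in (exactly 220/2047)
Since P=8.560 > Ia=0.107: effective rainfall P−Ia = 432558/51175 in
Q: (432558/51175)² ÷ (460058/51175) = 93553211682/11771734075 in (≈ 7.947 in)

Q = 93553211682/11771734075 in ≈ 7.947 in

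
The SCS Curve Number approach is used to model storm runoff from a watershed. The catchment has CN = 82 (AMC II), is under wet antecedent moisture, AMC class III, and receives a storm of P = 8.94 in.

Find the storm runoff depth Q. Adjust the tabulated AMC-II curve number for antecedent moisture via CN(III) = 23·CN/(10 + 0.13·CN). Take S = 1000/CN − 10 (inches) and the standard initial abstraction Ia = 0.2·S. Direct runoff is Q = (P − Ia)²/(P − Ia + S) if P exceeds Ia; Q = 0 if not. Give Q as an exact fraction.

CN(III) from CN(II)=82: (23·82)/(10 + 0.13·82) = 94300/1033 ≈ 91.288
Retention S: 1000/CN − 10 with CN=91.288 → S = 900/943 ≈ 0.954 in
Initial abstraction Ia = S/5 = (900/943)/5 = 180/943 ≈ 0.191 in
P − Ia = 8.940 − 0.191 = 412521/47150 ≈ 8.749 in (> 0, runoff occurs)
Runoff Q = (P−Ia)²/(P−Ia+S) = (8.749)²/(8.749+0.954) = 56724525147/7190705050 ≈ 7.889 in

Q = 56724525147/7190705050 in ≈ 7.889 in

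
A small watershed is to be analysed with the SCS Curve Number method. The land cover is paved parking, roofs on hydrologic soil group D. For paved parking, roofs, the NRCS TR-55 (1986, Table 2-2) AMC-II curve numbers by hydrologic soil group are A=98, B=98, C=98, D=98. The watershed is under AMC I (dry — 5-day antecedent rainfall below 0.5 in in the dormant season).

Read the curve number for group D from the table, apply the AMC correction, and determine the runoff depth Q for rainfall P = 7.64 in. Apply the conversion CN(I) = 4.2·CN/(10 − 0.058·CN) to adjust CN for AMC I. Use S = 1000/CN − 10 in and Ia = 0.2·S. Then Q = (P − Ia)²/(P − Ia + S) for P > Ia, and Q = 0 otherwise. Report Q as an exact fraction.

NRCS table: paved parking, roofs, soil group D → CN(II) = 98
CN(I) from CN(II)=98: (4.2·98)/(10 − 0.058·98) = 102900/1079 ≈ 95.366
Retention S: 1000/CN − 10 with CN=95.366 → S = 500/1029 ≈ 0.486 in
Ia = 0.2·(500/1029) = 100/1029 in ≈ 0.097 in
Since P=7.640 > Ia=0.097: effective rainfall P−Ia = 194039/25725 in
Runoff Q = (P−Ia)²/(P−Ia+S) = (7.543)²/(7.543+0.486) = 37651133521/5313215775 ≈ 7.086 in

Q = 37651133521/5313215775 in ≈ 7.086 in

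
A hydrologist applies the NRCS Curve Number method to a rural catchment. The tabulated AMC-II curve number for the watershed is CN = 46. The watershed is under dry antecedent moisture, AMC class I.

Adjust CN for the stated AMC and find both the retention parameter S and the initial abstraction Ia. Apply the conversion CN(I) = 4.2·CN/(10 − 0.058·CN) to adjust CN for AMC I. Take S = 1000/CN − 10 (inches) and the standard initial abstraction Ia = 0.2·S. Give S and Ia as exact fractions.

S = 4500/161 in ≈ 27.950 in; Ia = 900/161 in ≈ 5.590 in

Dry (AMC I): CN(I) = 4.2·46/(10 − 0.058·46) = (966/5)/(1833/250) = 16100/611 ≈ 26.350
S = 1000/(16100/611) − 10 = 4500/161 in ≈ 27.950 in
Ia = 0.2·(4500/161) = 900/161 in ≈ 5.590 in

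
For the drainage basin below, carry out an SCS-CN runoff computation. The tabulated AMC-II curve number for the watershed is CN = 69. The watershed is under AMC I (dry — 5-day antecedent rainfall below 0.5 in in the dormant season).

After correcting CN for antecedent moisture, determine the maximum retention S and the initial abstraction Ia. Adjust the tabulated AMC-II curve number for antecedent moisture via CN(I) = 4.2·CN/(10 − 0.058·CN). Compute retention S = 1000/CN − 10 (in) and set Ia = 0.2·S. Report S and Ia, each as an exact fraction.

Adjust CN=69 to AMC I: 4.2·69/(10 − 0.058·69) → (1449/5) ÷ (2999/500) = 144900/2999 ≈ 48.316
Retention S: 1000/CN − 10 with CN=48.316 → S = 15500/1449 ≈ 10.697 in
Ia = 0.2·(15500/1449) = 3100/1449 in ≈ 2.139 in

S = 15500/1449 in ≈ 10.697 in; Ia = 3100/1449 in ≈ 2.139 in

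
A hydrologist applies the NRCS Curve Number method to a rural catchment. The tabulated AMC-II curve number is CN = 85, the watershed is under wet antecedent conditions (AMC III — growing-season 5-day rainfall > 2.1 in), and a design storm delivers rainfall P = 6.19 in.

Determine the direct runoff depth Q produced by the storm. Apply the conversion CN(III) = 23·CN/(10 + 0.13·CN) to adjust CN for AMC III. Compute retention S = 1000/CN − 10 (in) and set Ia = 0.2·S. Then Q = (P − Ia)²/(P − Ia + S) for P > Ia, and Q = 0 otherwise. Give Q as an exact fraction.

Q = 55709688841/10401733900 in ≈ 5.356 in

CN(III) from CN(II)=85: (23·85)/(10 + 0.13·85) = 39100/421 ≈ 92.874
Max retention: S = 1000/(39100/421) − 10 = 300/391 in (≈ 0.767 in)
Ia = 0.2·(300/391) = 60/391 in ≈ 0.153 in
Since P=6.190 > Ia=0.153: effective rainfall P−Ia = 236029/39100 in
Q: (236029/39100)² ÷ (266029/39100) = 55709688841/10401733900 in (≈ 5.356 in)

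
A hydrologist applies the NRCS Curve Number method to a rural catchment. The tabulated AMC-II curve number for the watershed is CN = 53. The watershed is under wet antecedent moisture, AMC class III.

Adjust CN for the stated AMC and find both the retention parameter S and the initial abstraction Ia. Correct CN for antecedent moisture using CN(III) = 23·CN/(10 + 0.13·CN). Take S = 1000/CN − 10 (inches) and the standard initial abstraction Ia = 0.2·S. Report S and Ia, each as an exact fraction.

Adjust CN=53 to AMC III: 23·53/(10 + 0.13·53) → 1219 ÷ (1689/100) = 121900/1689 ≈ 72.173
S = 1000/(121900/1689) − 10 = 4700/1219 in ≈ 3.856 in
Ia = 0.2·(4700/1219) = 940/1219 in ≈ 0.771 in

S = 4700/1219 in ≈ 3.856 in; Ia = 940/1219 in ≈ 0.771 in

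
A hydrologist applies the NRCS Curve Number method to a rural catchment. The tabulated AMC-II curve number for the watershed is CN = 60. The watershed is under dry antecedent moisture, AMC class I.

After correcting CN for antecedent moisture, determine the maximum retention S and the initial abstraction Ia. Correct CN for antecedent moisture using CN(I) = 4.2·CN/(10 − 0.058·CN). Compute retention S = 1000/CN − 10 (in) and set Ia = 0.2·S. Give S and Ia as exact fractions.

S = 1000/63 in ≈ 15.873 in; Ia = 200/63 in ≈ 3.175 in

CN(I) from CN(II)=60: (4.2·60)/(10 − 0.058·60) = 6300/163 ≈ 38.650
Max retention: S = 1000/(6300/163) − 10 = 1000/63 in (≈ 15.873 in)
Initial abstraction Ia = S/5 = (1000/63)/5 = 200/63 ≈ 3.175 in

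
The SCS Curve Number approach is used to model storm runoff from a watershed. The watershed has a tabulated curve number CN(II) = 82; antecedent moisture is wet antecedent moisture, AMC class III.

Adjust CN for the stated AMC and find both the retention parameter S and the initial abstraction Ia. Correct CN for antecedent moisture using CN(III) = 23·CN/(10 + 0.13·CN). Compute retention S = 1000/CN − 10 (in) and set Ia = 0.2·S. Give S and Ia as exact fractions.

CN(III) from CN(II)=82: (23·82)/(10 + 0.13·82) = 94300/1033 ≈ 91.288
S = 1000/(94300/1033) − 10 = 900/943 in ≈ 0.954 in
Initial abstraction Ia = S/5 = (900/943)/5 = 180/943 ≈ 0.191 in

S = 900/943 in ≈ 0.954 in; Ia = 180/943 in ≈ 0.191 in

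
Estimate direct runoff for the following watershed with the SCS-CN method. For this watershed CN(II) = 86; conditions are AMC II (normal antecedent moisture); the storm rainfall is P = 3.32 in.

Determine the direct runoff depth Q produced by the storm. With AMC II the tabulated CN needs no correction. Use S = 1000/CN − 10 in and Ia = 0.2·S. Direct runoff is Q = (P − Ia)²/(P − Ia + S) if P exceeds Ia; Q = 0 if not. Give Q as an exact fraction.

Q = 10361961/5341675 in ≈ 1.940 in

Average conditions: CN = 86 (no AMC adjustment).
Max retention: S = 1000/86 − 10 = 70/43 in (≈ 1.628 in)
Initial abstraction Ia = S/5 = (70/43)/5 = 14/43 ≈ 0.326 in
Since P=3.320 > Ia=0.326: effective rainfall P−Ia = 3219/1075 in
Q = (3219/1075)²/((3219/1075) + 70/43) = (10361961/1155625)/(4969/1075) = 10361961/5341675 in ≈ 1.940 in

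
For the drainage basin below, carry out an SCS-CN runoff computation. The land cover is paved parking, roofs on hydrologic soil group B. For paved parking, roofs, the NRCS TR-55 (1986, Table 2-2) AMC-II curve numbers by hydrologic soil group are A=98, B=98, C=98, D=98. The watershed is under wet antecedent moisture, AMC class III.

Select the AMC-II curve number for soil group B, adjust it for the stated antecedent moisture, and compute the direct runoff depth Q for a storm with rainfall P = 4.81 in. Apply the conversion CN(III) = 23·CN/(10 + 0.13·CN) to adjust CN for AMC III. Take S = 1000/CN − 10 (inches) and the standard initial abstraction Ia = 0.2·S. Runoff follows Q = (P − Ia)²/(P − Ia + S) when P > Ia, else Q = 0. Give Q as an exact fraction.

Q = 291693967569/61994804900 in ≈ 4.705 in

NRCS table: paved parking, roofs, soil group B → CN(II) = 98
Wet (AMC III): CN(III) = 23·98/(10 + 0.13·98) = 2254/(1137/50) = 112700/1137 ≈ 99.120
S = 1000/(112700/1137) − 10 = 100/1127 in ≈ 0.089 in
Initial abstraction Ia = S/5 = (100/1127)/5 = 20/1127 ≈ 0.018 in
Since P=4.810 > Ia=0.018: effective rainfall P−Ia = 540087/112700 in
Runoff Q = (P−Ia)²/(P−Ia+S) = (4.792)²/(4.792+0.089) = 291693967569/61994804900 ≈ 4.705 in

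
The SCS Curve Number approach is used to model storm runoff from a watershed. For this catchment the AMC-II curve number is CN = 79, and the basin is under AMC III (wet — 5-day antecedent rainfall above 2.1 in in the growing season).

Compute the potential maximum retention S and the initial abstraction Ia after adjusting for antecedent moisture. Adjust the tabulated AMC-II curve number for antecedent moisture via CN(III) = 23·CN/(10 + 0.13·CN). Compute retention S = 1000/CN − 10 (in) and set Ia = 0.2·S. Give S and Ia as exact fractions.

CN(III) from CN(II)=79: (23·79)/(10 + 0.13·79) = 181700/2027 ≈ 89.640
Retention S: 1000/CN − 10 with CN=89.640 → S = 2100/1817 ≈ 1.156 in
Ia = 0.2S: 0.2·1.156 = 0.231 in (exactly 420/1817)

S = 2100/1817 in ≈ 1.156 in; Ia = 420/1817 in ≈ 0.231 in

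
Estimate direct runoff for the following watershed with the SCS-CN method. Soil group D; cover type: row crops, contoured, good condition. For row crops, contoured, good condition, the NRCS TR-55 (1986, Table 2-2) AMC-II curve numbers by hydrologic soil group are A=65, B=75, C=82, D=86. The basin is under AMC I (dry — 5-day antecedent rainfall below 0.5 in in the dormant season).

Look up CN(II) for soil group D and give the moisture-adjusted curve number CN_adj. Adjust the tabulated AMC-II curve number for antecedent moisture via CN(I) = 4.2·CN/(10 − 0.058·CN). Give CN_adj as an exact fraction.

NRCS table: row crops, contoured, good condition, soil group D → CN(II) = 86
Adjust CN=86 to AMC I: 4.2·86/(10 − 0.058·86) → (1806/5) ÷ (1253/250) = 12900/179 ≈ 72.067

CN_adj = 12900/179 ≈ 72.067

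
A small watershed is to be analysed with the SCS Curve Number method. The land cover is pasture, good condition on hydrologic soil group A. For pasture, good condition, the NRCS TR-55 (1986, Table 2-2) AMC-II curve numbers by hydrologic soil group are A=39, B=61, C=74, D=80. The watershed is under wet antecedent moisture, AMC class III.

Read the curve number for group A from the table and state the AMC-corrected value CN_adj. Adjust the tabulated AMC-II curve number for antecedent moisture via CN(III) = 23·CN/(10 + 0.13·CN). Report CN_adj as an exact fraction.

CN_adj = 89700/1507 ≈ 59.522

NRCS table: pasture, good condition, soil group A → CN(II) = 39
Wet (AMC III): CN(III) = 23·39/(10 + 0.13·39) = 897/(1507/100) = 89700/1507 ≈ 59.522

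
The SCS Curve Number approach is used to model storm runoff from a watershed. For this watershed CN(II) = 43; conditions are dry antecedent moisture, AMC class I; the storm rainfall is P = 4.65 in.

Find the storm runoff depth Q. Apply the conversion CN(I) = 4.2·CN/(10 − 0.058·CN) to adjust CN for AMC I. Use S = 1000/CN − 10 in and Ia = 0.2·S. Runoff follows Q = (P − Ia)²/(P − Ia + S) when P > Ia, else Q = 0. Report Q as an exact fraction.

Q = 0 in ≈ 0.000 in

Dry (AMC I): CN(I) = 4.2·43/(10 − 0.058·43) = (903/5)/(3753/500) = 30100/1251 ≈ 24.061
Max retention: S = 1000/(30100/1251) − 10 = 9500/301 in (≈ 31.561 in)
Initial abstraction Ia = S/5 = (9500/301)/5 = 1900/301 ≈ 6.312 in
P = 4.650 ≤ Ia = 6.312 in: entire storm abstracted, Q = 0.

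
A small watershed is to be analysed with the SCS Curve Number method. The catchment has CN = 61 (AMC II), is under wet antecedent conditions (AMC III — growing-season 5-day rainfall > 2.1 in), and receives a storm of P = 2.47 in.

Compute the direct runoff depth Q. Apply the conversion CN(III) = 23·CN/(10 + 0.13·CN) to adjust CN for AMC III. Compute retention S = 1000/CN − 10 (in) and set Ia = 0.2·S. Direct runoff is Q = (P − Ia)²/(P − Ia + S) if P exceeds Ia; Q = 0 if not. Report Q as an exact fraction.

Q = 5547251437/7107177100 in ≈ 0.781 in

CN(III) from CN(II)=61: (23·61)/(10 + 0.13·61) = 140300/1793 ≈ 78.249
Retention S: 1000/CN − 10 with CN=78.249 → S = 3900/1403 ≈ 2.780 in
Ia = 0.2·(3900/1403) = 780/1403 in ≈ 0.556 in
Excess rainfall: 2.470 − 0.556 = 1.914 in; P > Ia so Q > 0
Runoff Q = (P−Ia)²/(P−Ia+S) = (1.914)²/(1.914+2.780) = 5547251437/7107177100 ≈ 0.781 in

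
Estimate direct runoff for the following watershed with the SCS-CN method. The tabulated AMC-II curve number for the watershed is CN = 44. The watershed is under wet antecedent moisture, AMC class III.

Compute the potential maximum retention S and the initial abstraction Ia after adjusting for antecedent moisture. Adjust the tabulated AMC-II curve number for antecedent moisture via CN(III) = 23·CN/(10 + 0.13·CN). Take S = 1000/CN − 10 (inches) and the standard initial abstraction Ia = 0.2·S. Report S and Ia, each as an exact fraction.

S = 1400/253 in ≈ 5.534 in; Ia = 280/253 in ≈ 1.107 in

Adjust CN=44 to AMC III: 23·44/(10 + 0.13·44) → 1012 ÷ (393/25) = 25300/393 ≈ 64.377
Retention S: 1000/CN − 10 with CN=64.377 → S = 1400/253 ≈ 5.534 in
Initial abstraction Ia = S/5 = (1400/253)/5 = 280/253 ≈ 1.107 in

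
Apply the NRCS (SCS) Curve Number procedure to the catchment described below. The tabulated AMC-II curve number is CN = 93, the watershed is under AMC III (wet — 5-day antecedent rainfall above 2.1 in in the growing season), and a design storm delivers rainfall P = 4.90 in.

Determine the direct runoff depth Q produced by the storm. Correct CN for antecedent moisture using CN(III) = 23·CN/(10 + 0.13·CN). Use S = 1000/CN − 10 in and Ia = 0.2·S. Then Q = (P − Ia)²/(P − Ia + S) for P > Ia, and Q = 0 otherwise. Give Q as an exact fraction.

Q = 1527690703/337384470 in ≈ 4.528 in

Adjust CN=93 to AMC III: 23·93/(10 + 0.13·93) → 2139 ÷ (2209/100) = 213900/2209 ≈ 96.831
Retention S: 1000/CN − 10 with CN=96.831 → S = 700/2139 ≈ 0.327 in
Initial abstraction Ia = S/5 = (700/2139)/5 = 140/2139 ≈ 0.065 in
P − Ia = 4.900 − 0.065 = 103411/21390 ≈ 4.835 in (> 0, runoff occurs)
Q: (103411/21390)² ÷ (110411/21390) = 1527690703/337384470 in (≈ 4.528 in)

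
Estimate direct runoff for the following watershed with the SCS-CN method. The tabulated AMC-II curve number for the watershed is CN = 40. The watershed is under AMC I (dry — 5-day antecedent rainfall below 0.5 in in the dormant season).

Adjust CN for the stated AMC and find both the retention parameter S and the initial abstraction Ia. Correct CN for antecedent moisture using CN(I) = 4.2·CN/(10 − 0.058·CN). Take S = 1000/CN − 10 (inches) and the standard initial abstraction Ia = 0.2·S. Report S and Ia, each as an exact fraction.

S = 250/7 in ≈ 35.714 in; Ia = 50/7 in ≈ 7.143 in

Adjust CN=40 to AMC I: 4.2·40/(10 − 0.058·40) → 168 ÷ (192/25) = 175/8 ≈ 21.875
Max retention: S = 1000/(175/8) − 10 = 250/7 in (≈ 35.714 in)
Initial abstraction Ia = S/5 = (250/7)/5 = 50/7 ≈ 7.143 in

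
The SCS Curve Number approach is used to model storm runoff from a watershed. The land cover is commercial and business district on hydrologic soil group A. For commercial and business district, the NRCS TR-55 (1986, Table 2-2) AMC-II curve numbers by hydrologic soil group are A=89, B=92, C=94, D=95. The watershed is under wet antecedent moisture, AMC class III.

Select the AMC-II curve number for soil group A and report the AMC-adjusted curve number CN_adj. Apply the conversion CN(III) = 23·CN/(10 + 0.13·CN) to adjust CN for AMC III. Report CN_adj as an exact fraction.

CN_adj = 204700/2157 ≈ 94.900

NRCS table: commercial and business district, soil group A → CN(II) = 89
Adjust CN=89 to AMC III: 23·89/(10 + 0.13·89) → 2047 ÷ (2157/100) = 204700/2157 ≈ 94.900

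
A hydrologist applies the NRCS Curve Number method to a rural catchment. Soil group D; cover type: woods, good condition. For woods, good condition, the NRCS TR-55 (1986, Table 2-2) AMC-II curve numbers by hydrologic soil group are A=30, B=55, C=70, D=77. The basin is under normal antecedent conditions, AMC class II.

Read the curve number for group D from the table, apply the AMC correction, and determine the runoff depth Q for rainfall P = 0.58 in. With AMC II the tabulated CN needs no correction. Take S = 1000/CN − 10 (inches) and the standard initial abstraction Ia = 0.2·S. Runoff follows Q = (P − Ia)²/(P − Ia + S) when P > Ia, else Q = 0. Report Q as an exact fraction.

NRCS table: woods, good condition, soil group D → CN(II) = 77
Average conditions: CN = 77 (no AMC adjustment).
Retention S: 1000/CN − 10 with CN=77.000 → S = 230/77 ≈ 2.987 in
Ia = 0.2·(230/77) = 46/77 in ≈ 0.597 in
P = 0.580 ≤ Ia = 0.597 in: entire storm abstracted, Q = 0.

Q = 0 in ≈ 0.000 in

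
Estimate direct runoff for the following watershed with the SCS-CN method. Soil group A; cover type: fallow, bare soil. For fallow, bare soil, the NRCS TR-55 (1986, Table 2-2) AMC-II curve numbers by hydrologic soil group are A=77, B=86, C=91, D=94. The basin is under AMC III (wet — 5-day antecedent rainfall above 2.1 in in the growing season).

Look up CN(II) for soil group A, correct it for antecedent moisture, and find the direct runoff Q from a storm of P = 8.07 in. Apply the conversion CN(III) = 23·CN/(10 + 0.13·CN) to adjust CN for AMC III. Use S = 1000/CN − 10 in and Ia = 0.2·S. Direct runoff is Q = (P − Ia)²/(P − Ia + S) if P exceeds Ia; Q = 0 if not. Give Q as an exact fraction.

Q = 3616699321/540070300 in ≈ 6.697 in

NRCS table: fallow, bare soil, soil group A → CN(II) = 77
CN(III) from CN(II)=77: (23·77)/(10 + 0.13·77) = 7700/87 ≈ 88.506
S = 1000/(7700/87) − 10 = 100/77 in ≈ 1.299 in
Initial abstraction Ia = S/5 = (100/77)/5 = 20/77 ≈ 0.260 in
P − Ia = 8.070 − 0.260 = 60139/7700 ≈ 7.810 in (> 0, runoff occurs)
Q: (60139/7700)² ÷ (70139/7700) = 3616699321/540070300 in (≈ 6.697 in)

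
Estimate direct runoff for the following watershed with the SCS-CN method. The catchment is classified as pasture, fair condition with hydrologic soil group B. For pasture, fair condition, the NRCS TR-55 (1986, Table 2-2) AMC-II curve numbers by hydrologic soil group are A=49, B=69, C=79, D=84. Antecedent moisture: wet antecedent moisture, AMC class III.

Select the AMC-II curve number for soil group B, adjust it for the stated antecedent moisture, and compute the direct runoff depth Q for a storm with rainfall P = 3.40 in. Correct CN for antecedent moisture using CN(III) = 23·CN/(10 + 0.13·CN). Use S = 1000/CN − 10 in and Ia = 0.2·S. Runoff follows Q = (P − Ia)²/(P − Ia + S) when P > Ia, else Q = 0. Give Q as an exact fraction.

NRCS table: pasture, fair condition, soil group B → CN(II) = 69
Adjust CN=69 to AMC III: 23·69/(10 + 0.13·69) → 1587 ÷ (1897/100) = 158700/1897 ≈ 83.658
S = 1000/(158700/1897) − 10 = 3100/1587 in ≈ 1.953 in
Ia = 0.2S: 0.2·1.953 = 0.391 in (exactly 620/1587)
P − Ia = 3.400 − 0.391 = 23879/7935 ≈ 3.009 in (> 0, runoff occurs)
Runoff Q = (P−Ia)²/(P−Ia+S) = (3.009)²/(3.009+1.953) = 570206641/312472365 ≈ 1.825 in

Q = 570206641/312472365 in ≈ 1.825 in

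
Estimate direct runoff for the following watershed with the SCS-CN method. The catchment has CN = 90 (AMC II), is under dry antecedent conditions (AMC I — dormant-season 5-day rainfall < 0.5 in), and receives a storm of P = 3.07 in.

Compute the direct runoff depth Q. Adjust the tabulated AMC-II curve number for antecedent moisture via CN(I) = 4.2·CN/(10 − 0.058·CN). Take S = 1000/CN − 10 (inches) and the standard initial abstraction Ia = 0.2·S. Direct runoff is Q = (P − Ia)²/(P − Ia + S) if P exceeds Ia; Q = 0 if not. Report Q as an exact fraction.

CN(I) from CN(II)=90: (4.2·90)/(10 − 0.058·90) = 18900/239 ≈ 79.079
S = 1000/(18900/239) − 10 = 500/189 in ≈ 2.646 in
Initial abstraction Ia = S/5 = (500/189)/5 = 100/189 ≈ 0.529 in
Since P=3.070 > Ia=0.529: effective rainfall P−Ia = 48023/18900 in
Q = (48023/18900)²/((48023/18900) + 500/189) = (2306208529/357210000)/(98023/18900) = 2306208529/1852634700 in ≈ 1.245 in

Q = 2306208529/1852634700 in ≈ 1.245 in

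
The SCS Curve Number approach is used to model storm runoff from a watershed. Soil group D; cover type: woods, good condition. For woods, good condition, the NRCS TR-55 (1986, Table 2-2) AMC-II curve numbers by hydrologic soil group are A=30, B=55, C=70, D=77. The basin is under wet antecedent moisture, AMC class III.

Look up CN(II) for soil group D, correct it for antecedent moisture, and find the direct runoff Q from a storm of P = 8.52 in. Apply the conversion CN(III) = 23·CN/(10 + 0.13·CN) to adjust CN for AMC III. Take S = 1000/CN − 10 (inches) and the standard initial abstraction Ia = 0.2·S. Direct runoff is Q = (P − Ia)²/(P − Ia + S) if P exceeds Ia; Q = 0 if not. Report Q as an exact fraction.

NRCS table: woods, good condition, soil group D → CN(II) = 77
Wet (AMC III): CN(III) = 23·77/(10 + 0.13·77) = 1771/(2001/100) = 7700/87 ≈ 88.506
Retention S: 1000/CN − 10 with CN=88.506 → S = 100/77 ≈ 1.299 in
Initial abstraction Ia = S/5 = (100/77)/5 = 20/77 ≈ 0.260 in
Since P=8.520 > Ia=0.260: effective rainfall P−Ia = 15901/1925 in
Q: (15901/1925)² ÷ (18401/1925) = 252841801/35421925 in (≈ 7.138 in)

Q = 252841801/35421925 in ≈ 7.138 in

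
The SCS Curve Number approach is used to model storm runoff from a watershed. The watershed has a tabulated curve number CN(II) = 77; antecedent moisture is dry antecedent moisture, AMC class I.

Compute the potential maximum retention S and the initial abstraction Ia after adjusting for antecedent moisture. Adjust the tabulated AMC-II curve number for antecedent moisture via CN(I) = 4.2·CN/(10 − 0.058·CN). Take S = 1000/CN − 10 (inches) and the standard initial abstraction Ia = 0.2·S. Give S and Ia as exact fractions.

Dry (AMC I): CN(I) = 4.2·77/(10 − 0.058·77) = (1617/5)/(2767/500) = 161700/2767 ≈ 58.439
Max retention: S = 1000/(161700/2767) − 10 = 11500/1617 in (≈ 7.112 in)
Ia = 0.2·(11500/1617) = 2300/1617 in ≈ 1.422 in

S = 11500/1617 in ≈ 7.112 in; Ia = 2300/1617 in ≈ 1.422 in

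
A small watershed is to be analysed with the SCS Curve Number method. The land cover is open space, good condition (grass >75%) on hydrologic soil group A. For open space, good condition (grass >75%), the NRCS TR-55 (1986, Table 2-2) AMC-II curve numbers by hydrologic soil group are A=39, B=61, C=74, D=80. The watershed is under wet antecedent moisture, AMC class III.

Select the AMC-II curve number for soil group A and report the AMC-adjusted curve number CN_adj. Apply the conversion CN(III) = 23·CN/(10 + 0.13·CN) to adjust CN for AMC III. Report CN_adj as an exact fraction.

NRCS table: open space, good condition (grass >75%), soil group A → CN(II) = 39
CN(III) from CN(II)=39: (23·39)/(10 + 0.13·39) = 89700/1507 ≈ 59.522

CN_adj = 89700/1507 ≈ 59.522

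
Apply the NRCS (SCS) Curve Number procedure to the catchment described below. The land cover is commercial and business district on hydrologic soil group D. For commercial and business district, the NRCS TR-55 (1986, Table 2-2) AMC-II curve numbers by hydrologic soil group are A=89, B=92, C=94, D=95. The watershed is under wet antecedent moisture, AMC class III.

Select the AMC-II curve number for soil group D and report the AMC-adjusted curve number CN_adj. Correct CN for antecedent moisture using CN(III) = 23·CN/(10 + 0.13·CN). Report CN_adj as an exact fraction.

CN_adj = 43700/447 ≈ 97.763

NRCS table: commercial and business district, soil group D → CN(II) = 95
Wet (AMC III): CN(III) = 23·95/(10 + 0.13·95) = 2185/(447/20) = 43700/447 ≈ 97.763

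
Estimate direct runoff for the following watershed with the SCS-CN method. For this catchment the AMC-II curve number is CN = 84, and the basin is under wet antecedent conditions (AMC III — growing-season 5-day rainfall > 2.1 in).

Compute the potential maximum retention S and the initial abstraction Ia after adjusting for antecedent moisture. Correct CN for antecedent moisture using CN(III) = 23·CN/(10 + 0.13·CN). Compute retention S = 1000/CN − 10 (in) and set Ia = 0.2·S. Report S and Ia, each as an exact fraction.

Wet (AMC III): CN(III) = 23·84/(10 + 0.13·84) = 1932/(523/25) = 48300/523 ≈ 92.352
Max retention: S = 1000/(48300/523) − 10 = 400/483 in (≈ 0.828 in)
Initial abstraction Ia = S/5 = (400/483)/5 = 80/483 ≈ 0.166 in

S = 400/483 in ≈ 0.828 in; Ia = 80/483 in ≈ 0.166 in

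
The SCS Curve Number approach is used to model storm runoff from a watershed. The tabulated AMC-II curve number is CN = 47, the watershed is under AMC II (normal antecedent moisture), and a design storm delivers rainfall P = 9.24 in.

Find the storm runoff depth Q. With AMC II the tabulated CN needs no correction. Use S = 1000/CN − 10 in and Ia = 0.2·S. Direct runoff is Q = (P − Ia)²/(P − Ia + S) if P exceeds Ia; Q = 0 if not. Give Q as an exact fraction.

Q = 67354849/25211975 in ≈ 2.672 in

Average conditions: CN = 47 (no AMC adjustment).
S = 1000/47 − 10 = 530/47 in ≈ 11.277 in
Ia = 0.2S: 0.2·11.277 = 2.255 in (exactly 106/47)
P − Ia = 9.240 − 2.255 = 8207/1175 ≈ 6.985 in (> 0, runoff occurs)
Q = (8207/1175)²/((8207/1175) + 530/47) = (67354849/1380625)/(21457/1175) = 67354849/25211975 in ≈ 2.672 in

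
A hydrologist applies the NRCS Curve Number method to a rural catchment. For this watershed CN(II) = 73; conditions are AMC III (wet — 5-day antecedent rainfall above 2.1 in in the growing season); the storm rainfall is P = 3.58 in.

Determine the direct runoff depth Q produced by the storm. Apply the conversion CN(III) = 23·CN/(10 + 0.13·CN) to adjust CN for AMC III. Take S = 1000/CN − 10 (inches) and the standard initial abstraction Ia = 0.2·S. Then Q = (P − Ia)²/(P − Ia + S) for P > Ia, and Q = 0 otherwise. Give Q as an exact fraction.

Q = 74824678681/34297016950 in ≈ 2.182 in

Wet (AMC III): CN(III) = 23·73/(10 + 0.13·73) = 1679/(1949/100) = 167900/1949 ≈ 86.147
Retention S: 1000/CN − 10 with CN=86.147 → S = 2700/1679 ≈ 1.608 in
Ia = 0.2·(2700/1679) = 540/1679 in ≈ 0.322 in
Since P=3.580 > Ia=0.322: effective rainfall P−Ia = 273541/83950 in
Runoff Q = (P−Ia)²/(P−Ia+S) = (3.258)²/(3.258+1.608) = 74824678681/34297016950 ≈ 2.182 in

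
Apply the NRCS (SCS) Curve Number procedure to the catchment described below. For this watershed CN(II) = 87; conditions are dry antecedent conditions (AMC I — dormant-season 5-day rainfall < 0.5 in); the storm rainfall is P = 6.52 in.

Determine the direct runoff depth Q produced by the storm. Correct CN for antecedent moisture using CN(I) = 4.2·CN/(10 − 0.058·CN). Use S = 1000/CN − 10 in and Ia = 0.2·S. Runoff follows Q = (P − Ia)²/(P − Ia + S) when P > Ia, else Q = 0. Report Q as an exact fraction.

Q = 70384620601/19539810675 in ≈ 3.602 in

Dry (AMC I): CN(I) = 4.2·87/(10 − 0.058·87) = (1827/5)/(2477/500) = 182700/2477 ≈ 73.759
S = 1000/(182700/2477) − 10 = 6500/1827 in ≈ 3.558 in
Ia = 0.2S: 0.2·3.558 = 0.712 in (exactly 1300/1827)
P − Ia = 6.520 − 0.712 = 265301/45675 ≈ 5.808 in (> 0, runoff occurs)
Q: (265301/45675)² ÷ (427801/45675) = 70384620601/19539810675 in (≈ 3.602 in)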